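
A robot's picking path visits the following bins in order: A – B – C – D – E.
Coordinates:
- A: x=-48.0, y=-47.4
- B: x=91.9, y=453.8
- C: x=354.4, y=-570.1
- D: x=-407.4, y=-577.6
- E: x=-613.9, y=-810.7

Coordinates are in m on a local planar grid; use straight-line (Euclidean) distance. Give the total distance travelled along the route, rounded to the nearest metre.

Leg distances:
A→B: 520.4 m  (cumulative 520.4 m)
B→C: 1057.0 m  (cumulative 1577.4 m)
C→D: 761.8 m  (cumulative 2339.2 m)
D→E: 311.4 m  (cumulative 2650.6 m)
Total route length ≈ 2651 m.

2651 m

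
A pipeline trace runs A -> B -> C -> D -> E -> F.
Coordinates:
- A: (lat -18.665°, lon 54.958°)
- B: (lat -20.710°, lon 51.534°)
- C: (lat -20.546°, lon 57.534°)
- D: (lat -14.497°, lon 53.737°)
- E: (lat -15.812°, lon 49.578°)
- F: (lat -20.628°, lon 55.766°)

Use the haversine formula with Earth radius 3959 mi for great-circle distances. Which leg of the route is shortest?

A–B

Leg distances:
A→B: 263.8 mi
B→C: 388.1 mi
C→D: 487.1 mi
D→E: 291.9 mi
E→F: 524.9 mi
The shortest leg is A–B at 263.8 mi.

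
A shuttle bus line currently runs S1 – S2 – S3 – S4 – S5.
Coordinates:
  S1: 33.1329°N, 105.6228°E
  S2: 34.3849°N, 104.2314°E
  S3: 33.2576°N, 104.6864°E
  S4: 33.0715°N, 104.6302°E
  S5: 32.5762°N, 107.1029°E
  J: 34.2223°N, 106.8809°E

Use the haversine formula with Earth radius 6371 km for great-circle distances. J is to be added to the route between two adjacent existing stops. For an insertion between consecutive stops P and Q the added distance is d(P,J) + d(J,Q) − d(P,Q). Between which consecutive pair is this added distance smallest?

between S4 and S5

Added distance for inserting J between each consecutive pair:
S1–S2: 222.5 km
S2–S3: 341.3 km
S3–S4: 452.7 km
S4–S5: 191.2 km
Smallest added distance is 191.2 km, inserting between S4 and S5.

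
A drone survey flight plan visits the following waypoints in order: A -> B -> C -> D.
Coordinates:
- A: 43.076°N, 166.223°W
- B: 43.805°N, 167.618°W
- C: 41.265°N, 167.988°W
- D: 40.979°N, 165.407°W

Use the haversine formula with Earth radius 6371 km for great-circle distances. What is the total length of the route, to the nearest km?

641 km

Leg distances:
A→B: 138.8 km  (cumulative 138.8 km)
B→C: 284.1 km  (cumulative 422.8 km)
C→D: 218.5 km  (cumulative 641.3 km)
Total route length ≈ 641 km.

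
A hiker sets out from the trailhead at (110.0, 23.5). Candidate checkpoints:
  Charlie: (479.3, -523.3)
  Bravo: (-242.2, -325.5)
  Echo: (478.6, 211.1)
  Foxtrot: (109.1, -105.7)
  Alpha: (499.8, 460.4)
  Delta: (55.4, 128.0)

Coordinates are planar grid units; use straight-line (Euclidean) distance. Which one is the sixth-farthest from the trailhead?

Distances from the trailhead ((110.0, 23.5)):
Charlie: 659.8
Alpha: 585.5
Bravo: 495.8
Echo: 413.6
Foxtrot: 129.2
Delta: 117.9
The sixth-farthest is Delta at 117.9.

Delta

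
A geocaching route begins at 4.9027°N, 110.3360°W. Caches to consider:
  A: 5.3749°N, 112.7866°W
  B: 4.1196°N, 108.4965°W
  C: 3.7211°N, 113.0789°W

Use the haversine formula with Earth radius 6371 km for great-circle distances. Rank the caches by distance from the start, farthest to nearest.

Distance from the start at 4.9027°N, 110.3360°W to each:
C 3.7211°N, 113.0789°W: 331.3 km
A 5.3749°N, 112.7866°W: 276.4 km
B 4.1196°N, 108.4965°W: 221.7 km

C, A, B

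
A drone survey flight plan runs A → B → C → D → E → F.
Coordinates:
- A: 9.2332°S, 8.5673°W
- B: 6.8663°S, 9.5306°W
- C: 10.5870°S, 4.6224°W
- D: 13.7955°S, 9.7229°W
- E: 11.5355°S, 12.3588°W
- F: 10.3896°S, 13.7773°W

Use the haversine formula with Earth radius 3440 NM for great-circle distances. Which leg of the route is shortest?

E–F

Leg distances:
A→B: 153.2 NM
B→C: 367.0 NM
C→D: 355.9 NM
D→E: 205.5 NM
E→F: 108.3 NM
The shortest leg is E–F at 108.3 NM.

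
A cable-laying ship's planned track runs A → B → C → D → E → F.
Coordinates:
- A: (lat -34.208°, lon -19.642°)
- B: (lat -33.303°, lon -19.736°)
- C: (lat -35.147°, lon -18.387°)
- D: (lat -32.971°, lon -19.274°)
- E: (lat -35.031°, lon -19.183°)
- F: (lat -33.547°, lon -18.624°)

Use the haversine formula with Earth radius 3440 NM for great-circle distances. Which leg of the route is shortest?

A–B

Leg distances:
A→B: 54.5 NM
B→C: 129.4 NM
C→D: 137.9 NM
D→E: 123.8 NM
E→F: 93.3 NM
The shortest leg is A–B at 54.5 NM.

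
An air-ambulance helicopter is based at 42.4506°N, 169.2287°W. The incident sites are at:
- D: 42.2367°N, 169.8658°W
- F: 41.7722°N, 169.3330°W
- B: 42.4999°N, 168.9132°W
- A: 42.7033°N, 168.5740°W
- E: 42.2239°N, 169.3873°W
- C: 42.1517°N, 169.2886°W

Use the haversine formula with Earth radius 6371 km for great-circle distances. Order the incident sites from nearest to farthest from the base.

Distance from the base at 42.4506°N, 169.2287°W to each:
B 42.4999°N, 168.9132°W: 26.4 km
E 42.2239°N, 169.3873°W: 28.4 km
C 42.1517°N, 169.2886°W: 33.6 km
D 42.2367°N, 169.8658°W: 57.5 km
A 42.7033°N, 168.5740°W: 60.5 km
F 41.7722°N, 169.3330°W: 75.9 km

B, E, C, D, A, F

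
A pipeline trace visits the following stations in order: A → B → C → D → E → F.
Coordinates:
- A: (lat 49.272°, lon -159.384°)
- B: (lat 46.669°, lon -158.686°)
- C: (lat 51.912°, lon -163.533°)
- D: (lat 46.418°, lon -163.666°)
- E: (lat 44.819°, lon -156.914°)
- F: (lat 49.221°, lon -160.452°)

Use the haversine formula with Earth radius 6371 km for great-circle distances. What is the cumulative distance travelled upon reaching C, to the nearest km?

974 km

Leg distances:
A→B: 294.1 km  (cumulative 294.1 km)
B→C: 680.4 km  (cumulative 974.5 km)
Cumulative distance at C ≈ 974 km.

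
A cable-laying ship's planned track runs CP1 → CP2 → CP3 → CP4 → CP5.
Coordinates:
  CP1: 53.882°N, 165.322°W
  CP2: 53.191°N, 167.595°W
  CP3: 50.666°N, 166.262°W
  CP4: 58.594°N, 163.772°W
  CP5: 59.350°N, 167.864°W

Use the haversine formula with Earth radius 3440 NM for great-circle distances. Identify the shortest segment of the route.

CP1–CP2

Leg distances:
CP1→CP2: 91.1 NM
CP2→CP3: 159.4 NM
CP3→CP4: 483.7 NM
CP4→CP5: 134.5 NM
The shortest leg is CP1–CP2 at 91.1 NM.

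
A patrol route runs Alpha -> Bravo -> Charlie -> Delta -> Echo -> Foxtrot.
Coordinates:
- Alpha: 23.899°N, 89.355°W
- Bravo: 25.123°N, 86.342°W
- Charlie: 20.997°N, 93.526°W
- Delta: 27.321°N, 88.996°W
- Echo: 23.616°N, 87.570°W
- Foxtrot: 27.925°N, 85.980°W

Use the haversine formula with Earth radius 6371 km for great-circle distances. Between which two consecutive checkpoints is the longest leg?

Leg distances:
Alpha→Bravo: 333.8 km
Bravo→Charlie: 866.2 km
Charlie→Delta: 839.9 km
Delta→Echo: 436.1 km
Echo→Foxtrot: 504.9 km
The longest leg is Bravo–Charlie at 866.2 km.

Bravo–Charlie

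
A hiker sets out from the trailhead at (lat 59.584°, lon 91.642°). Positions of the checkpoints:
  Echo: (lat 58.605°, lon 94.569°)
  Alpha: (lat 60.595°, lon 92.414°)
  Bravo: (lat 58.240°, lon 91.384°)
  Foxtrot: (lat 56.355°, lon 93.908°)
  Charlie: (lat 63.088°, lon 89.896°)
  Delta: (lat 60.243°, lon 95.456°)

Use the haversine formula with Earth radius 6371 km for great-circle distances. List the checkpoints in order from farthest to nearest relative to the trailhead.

Computing each great-circle distance from (lat 59.584°, lon 91.642°):
Charlie (lat 63.088°, lon 89.896°): 400.6 km
Foxtrot (lat 56.355°, lon 93.908°): 383.1 km
Delta (lat 60.243°, lon 95.456°): 224.8 km
Echo (lat 58.605°, lon 94.569°): 199.5 km
Bravo (lat 58.240°, lon 91.384°): 150.2 km
Alpha (lat 60.595°, lon 92.414°): 120.3 km

Charlie, Foxtrot, Delta, Echo, Bravo, Alpha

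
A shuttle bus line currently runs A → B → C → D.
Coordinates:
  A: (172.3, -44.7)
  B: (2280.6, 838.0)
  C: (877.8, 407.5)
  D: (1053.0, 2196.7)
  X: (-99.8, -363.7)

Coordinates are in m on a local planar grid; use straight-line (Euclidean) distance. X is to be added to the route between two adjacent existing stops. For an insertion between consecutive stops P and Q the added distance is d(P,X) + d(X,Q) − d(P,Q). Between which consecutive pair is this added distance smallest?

between A and B

Added distance for inserting X between each consecutive pair:
A–B: 800.2 m
B–C: 2444.3 m
C–D: 2255.4 m
Smallest added distance is 800.2 m, inserting between A and B.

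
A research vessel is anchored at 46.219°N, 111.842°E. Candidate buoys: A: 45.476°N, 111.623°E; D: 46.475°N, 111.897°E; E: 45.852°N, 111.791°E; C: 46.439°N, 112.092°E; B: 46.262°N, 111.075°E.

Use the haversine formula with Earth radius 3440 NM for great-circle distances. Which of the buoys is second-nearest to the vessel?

Distances from the vessel (46.219°N, 111.842°E):
D: 15.5 NM
C: 16.8 NM
E: 22.1 NM
B: 32.0 NM
A: 45.5 NM
The second-nearest is C at 16.8 NM.

C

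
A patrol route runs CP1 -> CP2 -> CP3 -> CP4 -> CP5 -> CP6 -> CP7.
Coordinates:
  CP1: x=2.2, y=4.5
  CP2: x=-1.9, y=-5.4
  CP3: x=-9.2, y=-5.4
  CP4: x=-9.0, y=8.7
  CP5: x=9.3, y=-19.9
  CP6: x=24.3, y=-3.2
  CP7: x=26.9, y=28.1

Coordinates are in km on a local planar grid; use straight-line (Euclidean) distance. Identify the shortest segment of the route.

Leg distances:
CP1→CP2: 10.7 km
CP2→CP3: 7.3 km
CP3→CP4: 14.1 km
CP4→CP5: 34.0 km
CP5→CP6: 22.4 km
CP6→CP7: 31.4 km
The shortest leg is CP2–CP3 at 7.3 km.

CP2–CP3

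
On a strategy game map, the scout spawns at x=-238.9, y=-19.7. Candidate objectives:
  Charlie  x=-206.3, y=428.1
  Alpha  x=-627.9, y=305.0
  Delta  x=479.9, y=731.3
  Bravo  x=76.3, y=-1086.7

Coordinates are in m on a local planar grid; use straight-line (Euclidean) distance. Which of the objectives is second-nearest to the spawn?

Alpha

Distance to each, sorted:
Charlie: 449.0 m
Alpha: 506.7 m
Delta: 1039.6 m
Bravo: 1112.6 m
The second-nearest is Alpha at 506.7 m.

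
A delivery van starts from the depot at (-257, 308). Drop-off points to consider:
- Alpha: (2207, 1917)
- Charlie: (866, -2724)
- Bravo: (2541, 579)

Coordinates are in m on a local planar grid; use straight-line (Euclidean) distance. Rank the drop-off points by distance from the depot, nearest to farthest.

Distance from the depot at (-257, 308) to each:
Bravo (2541, 579): 2811.1 m
Alpha (2207, 1917): 2942.8 m
Charlie (866, -2724): 3233.3 m

Bravo, Alpha, Charlie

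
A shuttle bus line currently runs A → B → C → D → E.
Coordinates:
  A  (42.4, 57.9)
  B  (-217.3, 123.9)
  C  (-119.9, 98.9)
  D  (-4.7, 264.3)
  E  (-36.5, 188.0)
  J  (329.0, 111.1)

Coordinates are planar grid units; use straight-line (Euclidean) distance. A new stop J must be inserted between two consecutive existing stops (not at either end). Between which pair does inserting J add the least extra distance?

between A and B

Added distance for inserting J between each consecutive pair:
A–B: 570.0
B–C: 895.0
C–D: 614.7
D–E: 658.0
Smallest added distance is 570.0, inserting between A and B.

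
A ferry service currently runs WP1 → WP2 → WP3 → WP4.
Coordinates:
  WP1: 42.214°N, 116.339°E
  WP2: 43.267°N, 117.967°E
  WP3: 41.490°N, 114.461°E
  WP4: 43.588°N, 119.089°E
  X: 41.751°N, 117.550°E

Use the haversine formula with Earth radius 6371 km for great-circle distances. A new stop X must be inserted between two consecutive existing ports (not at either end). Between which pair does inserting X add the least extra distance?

between WP3 and WP4

Added distance for inserting X between each consecutive pair:
WP1–WP2: 107.4 km
WP2–WP3: 81.2 km
WP3–WP4: 53.2 km
Smallest added distance is 53.2 km, inserting between WP3 and WP4.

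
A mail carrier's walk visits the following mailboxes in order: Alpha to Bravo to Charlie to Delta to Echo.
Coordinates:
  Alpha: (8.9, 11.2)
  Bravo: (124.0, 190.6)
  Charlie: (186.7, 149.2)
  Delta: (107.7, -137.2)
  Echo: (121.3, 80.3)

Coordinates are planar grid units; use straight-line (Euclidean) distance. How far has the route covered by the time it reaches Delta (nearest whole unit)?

Leg distances:
Alpha→Bravo: 213.1  (cumulative 213.1)
Bravo→Charlie: 75.1  (cumulative 288.3)
Charlie→Delta: 297.1  (cumulative 585.4)
Cumulative distance at Delta ≈ 585.

585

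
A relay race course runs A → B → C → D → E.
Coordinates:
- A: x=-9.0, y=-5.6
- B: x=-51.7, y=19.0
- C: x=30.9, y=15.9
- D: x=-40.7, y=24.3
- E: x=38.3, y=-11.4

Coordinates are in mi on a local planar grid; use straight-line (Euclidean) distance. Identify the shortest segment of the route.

Leg distances:
A→B: 49.3 mi
B→C: 82.7 mi
C→D: 72.1 mi
D→E: 86.7 mi
The shortest leg is A–B at 49.3 mi.

A–B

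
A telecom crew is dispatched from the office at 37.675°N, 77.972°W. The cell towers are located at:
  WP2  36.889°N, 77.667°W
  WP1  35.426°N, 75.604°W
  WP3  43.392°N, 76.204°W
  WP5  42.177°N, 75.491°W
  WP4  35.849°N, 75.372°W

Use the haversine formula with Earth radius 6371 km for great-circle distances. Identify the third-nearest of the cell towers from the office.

WP1

Distance to each, sorted:
WP2: 91.5 km
WP4: 308.0 km
WP1: 327.5 km
WP5: 543.4 km
WP3: 653.0 km
The third-nearest is WP1 at 327.5 km.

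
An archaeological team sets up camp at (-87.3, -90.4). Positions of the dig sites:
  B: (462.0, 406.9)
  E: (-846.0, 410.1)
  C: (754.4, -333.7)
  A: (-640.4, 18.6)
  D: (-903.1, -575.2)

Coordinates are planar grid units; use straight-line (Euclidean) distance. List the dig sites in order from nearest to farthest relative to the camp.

A, B, C, E, D

Distance from the camp at (-87.3, -90.4) to each:
A (-640.4, 18.6): 563.7
B (462.0, 406.9): 741.0
C (754.4, -333.7): 876.2
E (-846.0, 410.1): 908.9
D (-903.1, -575.2): 949.0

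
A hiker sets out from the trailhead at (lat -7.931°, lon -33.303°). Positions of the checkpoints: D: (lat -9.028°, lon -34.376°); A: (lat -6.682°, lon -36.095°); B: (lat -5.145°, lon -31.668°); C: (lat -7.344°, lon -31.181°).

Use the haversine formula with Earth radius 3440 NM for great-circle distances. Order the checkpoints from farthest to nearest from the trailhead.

B, A, C, D

Distances from the trailhead:
B (lat -5.145°, lon -31.668°): 193.6 NM
A (lat -6.682°, lon -36.095°): 182.4 NM
C (lat -7.344°, lon -31.181°): 131.1 NM
D (lat -9.028°, lon -34.376°): 91.6 NM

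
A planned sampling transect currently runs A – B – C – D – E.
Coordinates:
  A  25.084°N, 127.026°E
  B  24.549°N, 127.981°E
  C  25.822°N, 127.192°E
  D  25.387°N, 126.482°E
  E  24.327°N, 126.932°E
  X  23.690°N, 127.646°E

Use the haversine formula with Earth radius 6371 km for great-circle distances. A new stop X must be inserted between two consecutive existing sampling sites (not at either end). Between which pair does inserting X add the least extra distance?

between A and B

Added distance for inserting X between each consecutive pair:
A–B: 155.4 km
B–C: 180.6 km
C–D: 377.8 km
D–E: 197.5 km
Smallest added distance is 155.4 km, inserting between A and B.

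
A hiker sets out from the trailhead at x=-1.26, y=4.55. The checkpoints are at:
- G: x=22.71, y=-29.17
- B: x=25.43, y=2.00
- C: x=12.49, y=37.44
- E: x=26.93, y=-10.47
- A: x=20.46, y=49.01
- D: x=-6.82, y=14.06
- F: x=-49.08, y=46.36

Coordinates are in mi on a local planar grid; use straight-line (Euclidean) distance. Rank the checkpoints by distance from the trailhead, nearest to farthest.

Distances from the trailhead:
D x=-6.82, y=14.06: 11.0 mi
B x=25.43, y=2.00: 26.8 mi
E x=26.93, y=-10.47: 31.9 mi
C x=12.49, y=37.44: 35.6 mi
G x=22.71, y=-29.17: 41.4 mi
A x=20.46, y=49.01: 49.5 mi
F x=-49.08, y=46.36: 63.5 mi

D, B, E, C, G, A, F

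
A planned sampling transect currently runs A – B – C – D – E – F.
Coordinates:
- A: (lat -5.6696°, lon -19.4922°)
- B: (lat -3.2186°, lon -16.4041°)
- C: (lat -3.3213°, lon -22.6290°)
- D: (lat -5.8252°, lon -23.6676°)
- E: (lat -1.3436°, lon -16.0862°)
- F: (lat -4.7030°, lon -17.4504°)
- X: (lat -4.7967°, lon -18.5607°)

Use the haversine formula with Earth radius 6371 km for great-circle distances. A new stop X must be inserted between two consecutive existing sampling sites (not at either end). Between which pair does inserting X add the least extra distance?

between A and B

Added distance for inserting X between each consecutive pair:
A–B: 0.7 km
B–C: 85.7 km
C–D: 755.7 km
D–E: 71.3 km
E–F: 192.5 km
Smallest added distance is 0.7 km, inserting between A and B.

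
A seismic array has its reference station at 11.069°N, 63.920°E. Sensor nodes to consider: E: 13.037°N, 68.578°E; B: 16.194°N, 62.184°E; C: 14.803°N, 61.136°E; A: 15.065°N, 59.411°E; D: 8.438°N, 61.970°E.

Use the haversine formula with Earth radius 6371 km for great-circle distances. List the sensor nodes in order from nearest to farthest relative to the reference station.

D, C, E, B, A

Computing each great-circle distance from 11.069°N, 63.920°E:
D 8.438°N, 61.970°E: 362.3 km
C 14.803°N, 61.136°E: 513.2 km
E 13.037°N, 68.578°E: 551.7 km
B 16.194°N, 62.184°E: 599.9 km
A 15.065°N, 59.411°E: 660.2 km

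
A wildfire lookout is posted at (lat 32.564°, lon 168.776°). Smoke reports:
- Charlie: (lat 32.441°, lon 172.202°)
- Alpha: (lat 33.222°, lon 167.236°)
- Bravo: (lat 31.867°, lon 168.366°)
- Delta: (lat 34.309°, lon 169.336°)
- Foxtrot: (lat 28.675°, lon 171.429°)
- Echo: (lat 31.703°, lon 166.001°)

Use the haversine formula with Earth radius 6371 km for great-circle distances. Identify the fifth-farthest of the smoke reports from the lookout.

Alpha

Distance to each, sorted:
Foxtrot: 501.4 km
Charlie: 321.6 km
Echo: 278.3 km
Delta: 200.9 km
Alpha: 161.3 km
Bravo: 86.6 km
The fifth-farthest is Alpha at 161.3 km.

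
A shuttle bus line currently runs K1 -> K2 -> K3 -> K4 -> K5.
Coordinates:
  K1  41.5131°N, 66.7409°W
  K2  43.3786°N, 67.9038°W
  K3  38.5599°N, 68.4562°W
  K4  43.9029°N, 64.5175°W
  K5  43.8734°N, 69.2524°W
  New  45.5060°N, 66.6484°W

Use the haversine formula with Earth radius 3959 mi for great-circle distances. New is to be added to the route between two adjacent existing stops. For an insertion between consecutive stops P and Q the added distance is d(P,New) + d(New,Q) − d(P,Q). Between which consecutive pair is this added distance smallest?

Added distance for inserting New between each consecutive pair:
K1–K2: 293.6 mi
K2–K3: 314.1 mi
K3–K4: 219.2 mi
K4–K5: 87.1 mi
Smallest added distance is 87.1 mi, inserting between K4 and K5.

between K4 and K5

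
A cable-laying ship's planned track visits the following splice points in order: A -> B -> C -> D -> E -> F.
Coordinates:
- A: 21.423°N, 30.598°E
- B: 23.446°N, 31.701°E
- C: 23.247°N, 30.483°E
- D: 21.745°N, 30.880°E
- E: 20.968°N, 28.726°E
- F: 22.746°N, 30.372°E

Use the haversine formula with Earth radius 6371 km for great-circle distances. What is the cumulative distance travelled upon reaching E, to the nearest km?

Leg distances:
A→B: 251.9 km  (cumulative 251.9 km)
B→C: 126.3 km  (cumulative 378.2 km)
C→D: 171.9 km  (cumulative 550.1 km)
D→E: 239.2 km  (cumulative 789.3 km)
Cumulative distance at E ≈ 789 km.

789 km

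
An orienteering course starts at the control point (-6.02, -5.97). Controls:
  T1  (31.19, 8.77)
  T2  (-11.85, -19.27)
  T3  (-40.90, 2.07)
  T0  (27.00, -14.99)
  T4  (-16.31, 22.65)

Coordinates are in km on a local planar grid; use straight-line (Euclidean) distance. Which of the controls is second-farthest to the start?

Distances from the start ((-6.02, -5.97)):
T1: 40.0 km
T3: 35.8 km
T0: 34.2 km
T4: 30.4 km
T2: 14.5 km
The second-farthest is T3 at 35.8 km.

T3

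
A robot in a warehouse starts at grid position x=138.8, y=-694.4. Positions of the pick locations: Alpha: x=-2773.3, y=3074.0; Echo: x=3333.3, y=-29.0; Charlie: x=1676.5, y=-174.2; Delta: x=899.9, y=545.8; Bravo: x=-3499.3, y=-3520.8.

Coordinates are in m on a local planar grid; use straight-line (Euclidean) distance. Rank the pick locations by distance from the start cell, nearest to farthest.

Delta, Charlie, Echo, Bravo, Alpha

Distance from the start cell at x=138.8, y=-694.4 to each:
Delta x=899.9, y=545.8: 1455.1 m
Charlie x=1676.5, y=-174.2: 1623.3 m
Echo x=3333.3, y=-29.0: 3263.1 m
Bravo x=-3499.3, y=-3520.8: 4607.0 m
Alpha x=-2773.3, y=3074.0: 4762.5 m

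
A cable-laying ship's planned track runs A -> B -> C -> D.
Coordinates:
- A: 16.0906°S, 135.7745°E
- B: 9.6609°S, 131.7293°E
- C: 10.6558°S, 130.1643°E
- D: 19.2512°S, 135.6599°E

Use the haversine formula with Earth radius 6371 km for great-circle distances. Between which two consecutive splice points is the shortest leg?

B–C

Leg distances:
A→B: 838.6 km
B→C: 203.9 km
C→D: 1123.0 km
The shortest leg is B–C at 203.9 km.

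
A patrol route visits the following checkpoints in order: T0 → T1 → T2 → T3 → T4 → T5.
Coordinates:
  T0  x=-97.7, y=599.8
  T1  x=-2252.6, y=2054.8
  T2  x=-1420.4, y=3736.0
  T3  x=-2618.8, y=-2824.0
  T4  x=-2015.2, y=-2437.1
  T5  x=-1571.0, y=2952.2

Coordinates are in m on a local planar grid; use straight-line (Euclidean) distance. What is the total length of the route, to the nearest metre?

Leg distances:
T0→T1: 2600.1 m  (cumulative 2600.1 m)
T1→T2: 1875.9 m  (cumulative 4476.0 m)
T2→T3: 6668.6 m  (cumulative 11144.6 m)
T3→T4: 717.0 m  (cumulative 11861.5 m)
T4→T5: 5407.6 m  (cumulative 17269.1 m)
Total route length ≈ 17269 m.

17269 m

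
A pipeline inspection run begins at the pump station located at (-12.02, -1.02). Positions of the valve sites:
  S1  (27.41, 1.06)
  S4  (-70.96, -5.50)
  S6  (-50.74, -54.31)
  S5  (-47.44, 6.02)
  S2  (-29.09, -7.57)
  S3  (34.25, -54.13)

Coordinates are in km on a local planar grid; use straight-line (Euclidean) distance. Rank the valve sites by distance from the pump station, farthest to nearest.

S3, S6, S4, S1, S5, S2

Computing each straight-line distance from (-12.02, -1.02):
S3 (34.25, -54.13): 70.4 km
S6 (-50.74, -54.31): 65.9 km
S4 (-70.96, -5.50): 59.1 km
S1 (27.41, 1.06): 39.5 km
S5 (-47.44, 6.02): 36.1 km
S2 (-29.09, -7.57): 18.3 km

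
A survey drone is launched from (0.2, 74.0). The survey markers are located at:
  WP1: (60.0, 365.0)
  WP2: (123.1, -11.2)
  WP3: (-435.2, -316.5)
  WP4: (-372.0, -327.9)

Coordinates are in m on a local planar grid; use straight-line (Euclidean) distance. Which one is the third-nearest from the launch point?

Distances from the launch point ((0.2, 74.0)):
WP2: 149.5 m
WP1: 297.1 m
WP4: 547.8 m
WP3: 584.9 m
The third-nearest is WP4 at 547.8 m.

WP4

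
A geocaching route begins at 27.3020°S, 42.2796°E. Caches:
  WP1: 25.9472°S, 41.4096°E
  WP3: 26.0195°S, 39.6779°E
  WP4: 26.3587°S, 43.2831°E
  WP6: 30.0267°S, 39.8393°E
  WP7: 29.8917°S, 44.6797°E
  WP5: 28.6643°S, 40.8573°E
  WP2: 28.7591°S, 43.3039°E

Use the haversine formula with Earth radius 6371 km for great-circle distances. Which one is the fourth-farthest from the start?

Distance to each, sorted:
WP6: 385.3 km
WP7: 371.2 km
WP3: 295.2 km
WP5: 206.0 km
WP2: 190.7 km
WP1: 173.7 km
WP4: 144.6 km
The fourth-farthest is WP5 at 206.0 km.

WP5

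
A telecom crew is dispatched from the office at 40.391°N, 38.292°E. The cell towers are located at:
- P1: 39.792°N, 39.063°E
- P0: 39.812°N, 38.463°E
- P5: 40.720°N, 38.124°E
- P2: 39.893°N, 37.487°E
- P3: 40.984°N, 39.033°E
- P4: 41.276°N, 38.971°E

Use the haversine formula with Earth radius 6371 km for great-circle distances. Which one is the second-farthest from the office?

P1

Distances from the office (40.391°N, 38.292°E):
P4: 113.8 km
P1: 93.5 km
P3: 90.8 km
P2: 88.0 km
P0: 66.0 km
P5: 39.2 km
The second-farthest is P1 at 93.5 km.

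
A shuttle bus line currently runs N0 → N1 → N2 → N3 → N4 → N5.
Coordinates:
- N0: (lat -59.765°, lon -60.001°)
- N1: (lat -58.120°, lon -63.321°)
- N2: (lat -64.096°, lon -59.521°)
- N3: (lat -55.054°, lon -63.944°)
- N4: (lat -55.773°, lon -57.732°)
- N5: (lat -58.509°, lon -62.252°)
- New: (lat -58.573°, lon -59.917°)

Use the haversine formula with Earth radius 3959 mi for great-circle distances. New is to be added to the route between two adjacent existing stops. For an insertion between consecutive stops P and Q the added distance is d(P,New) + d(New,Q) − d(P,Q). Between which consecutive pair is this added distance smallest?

between N2 and N3

Added distance for inserting New between each consecutive pair:
N0–N1: 45.7 mi
N1–N2: 77.4 mi
N2–N3: 25.4 mi
N3–N4: 248.3 mi
N4–N5: 40.6 mi
Smallest added distance is 25.4 mi, inserting between N2 and N3.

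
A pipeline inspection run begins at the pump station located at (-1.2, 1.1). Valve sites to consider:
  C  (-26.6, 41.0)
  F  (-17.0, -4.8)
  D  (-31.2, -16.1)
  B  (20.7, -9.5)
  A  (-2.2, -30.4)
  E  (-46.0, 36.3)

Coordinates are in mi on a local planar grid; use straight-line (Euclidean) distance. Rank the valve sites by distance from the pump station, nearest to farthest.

Distance from the pump station at (-1.2, 1.1) to each:
F (-17.0, -4.8): 16.9 mi
B (20.7, -9.5): 24.3 mi
A (-2.2, -30.4): 31.5 mi
D (-31.2, -16.1): 34.6 mi
C (-26.6, 41.0): 47.3 mi
E (-46.0, 36.3): 57.0 mi

F, B, A, D, C, E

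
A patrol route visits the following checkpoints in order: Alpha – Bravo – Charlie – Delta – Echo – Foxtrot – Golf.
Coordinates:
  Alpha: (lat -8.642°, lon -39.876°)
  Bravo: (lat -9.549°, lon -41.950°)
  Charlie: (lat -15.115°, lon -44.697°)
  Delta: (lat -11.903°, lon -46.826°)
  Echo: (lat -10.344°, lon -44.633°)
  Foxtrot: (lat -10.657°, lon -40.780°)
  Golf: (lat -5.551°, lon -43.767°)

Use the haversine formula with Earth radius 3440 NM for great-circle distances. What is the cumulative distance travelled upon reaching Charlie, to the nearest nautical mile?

505 NM

Leg distances:
Alpha→Bravo: 134.5 NM  (cumulative 134.5 NM)
Bravo→Charlie: 371.0 NM  (cumulative 505.4 NM)
Cumulative distance at Charlie ≈ 505 NM.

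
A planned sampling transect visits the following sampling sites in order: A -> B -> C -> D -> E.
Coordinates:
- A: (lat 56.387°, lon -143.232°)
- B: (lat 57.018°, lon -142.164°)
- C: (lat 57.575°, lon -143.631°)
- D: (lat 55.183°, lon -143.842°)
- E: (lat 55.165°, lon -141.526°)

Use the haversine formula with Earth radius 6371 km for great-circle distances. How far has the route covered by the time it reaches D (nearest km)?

470 km

Leg distances:
A→B: 95.8 km  (cumulative 95.8 km)
B→C: 107.7 km  (cumulative 203.5 km)
C→D: 266.3 km  (cumulative 469.8 km)
Cumulative distance at D ≈ 470 km.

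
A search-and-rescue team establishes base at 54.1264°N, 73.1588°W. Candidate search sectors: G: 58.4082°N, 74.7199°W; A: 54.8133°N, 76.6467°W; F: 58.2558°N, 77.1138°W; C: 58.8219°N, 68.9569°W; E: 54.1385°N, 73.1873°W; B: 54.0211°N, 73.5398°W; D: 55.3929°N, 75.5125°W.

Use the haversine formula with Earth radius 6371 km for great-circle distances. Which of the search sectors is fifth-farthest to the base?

Distance to each, sorted:
C: 582.1 km
F: 520.1 km
G: 485.7 km
A: 237.9 km
D: 206.5 km
B: 27.5 km
E: 2.3 km
The fifth-farthest is D at 206.5 km.

D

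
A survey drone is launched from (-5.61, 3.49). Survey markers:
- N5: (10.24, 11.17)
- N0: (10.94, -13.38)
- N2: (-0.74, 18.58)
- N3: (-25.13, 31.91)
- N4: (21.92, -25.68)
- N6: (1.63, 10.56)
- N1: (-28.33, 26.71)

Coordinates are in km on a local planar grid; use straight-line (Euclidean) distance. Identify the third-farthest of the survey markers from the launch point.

N1

Distances from the launch point ((-5.61, 3.49)):
N4: 40.1 km
N3: 34.5 km
N1: 32.5 km
N0: 23.6 km
N5: 17.6 km
N2: 15.9 km
N6: 10.1 km
The third-farthest is N1 at 32.5 km.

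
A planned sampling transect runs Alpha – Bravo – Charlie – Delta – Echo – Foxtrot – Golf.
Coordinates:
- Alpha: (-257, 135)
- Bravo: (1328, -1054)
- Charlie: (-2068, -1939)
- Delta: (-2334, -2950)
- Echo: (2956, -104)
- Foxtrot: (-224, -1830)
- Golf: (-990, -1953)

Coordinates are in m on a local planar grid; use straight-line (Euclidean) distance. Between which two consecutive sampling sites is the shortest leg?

Leg distances:
Alpha→Bravo: 1981.4 m
Bravo→Charlie: 3509.4 m
Charlie→Delta: 1045.4 m
Delta→Echo: 6007.0 m
Echo→Foxtrot: 3618.2 m
Foxtrot→Golf: 775.8 m
The shortest leg is Foxtrot–Golf at 775.8 m.

Foxtrot–Golf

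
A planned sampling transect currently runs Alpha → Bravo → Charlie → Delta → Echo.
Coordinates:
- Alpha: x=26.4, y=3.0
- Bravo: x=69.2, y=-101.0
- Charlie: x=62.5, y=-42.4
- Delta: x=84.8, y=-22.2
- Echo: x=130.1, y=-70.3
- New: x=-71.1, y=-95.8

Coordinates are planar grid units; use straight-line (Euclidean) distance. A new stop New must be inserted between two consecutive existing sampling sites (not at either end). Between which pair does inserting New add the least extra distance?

between Alpha and Bravo

Added distance for inserting New between each consecutive pair:
Alpha–Bravo: 166.7
Bravo–Charlie: 225.3
Charlie–Delta: 286.2
Delta–Echo: 309.1
Smallest added distance is 166.7, inserting between Alpha and Bravo.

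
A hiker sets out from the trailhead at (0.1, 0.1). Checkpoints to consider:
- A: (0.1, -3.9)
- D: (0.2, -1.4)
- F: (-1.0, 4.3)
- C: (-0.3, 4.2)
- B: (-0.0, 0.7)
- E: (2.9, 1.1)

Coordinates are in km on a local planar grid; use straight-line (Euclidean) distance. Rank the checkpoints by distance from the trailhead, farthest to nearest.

F, C, A, E, D, B

Distances from the trailhead:
F (-1.0, 4.3): 4.3 km
C (-0.3, 4.2): 4.1 km
A (0.1, -3.9): 4.0 km
E (2.9, 1.1): 3.0 km
D (0.2, -1.4): 1.5 km
B (-0.0, 0.7): 0.6 km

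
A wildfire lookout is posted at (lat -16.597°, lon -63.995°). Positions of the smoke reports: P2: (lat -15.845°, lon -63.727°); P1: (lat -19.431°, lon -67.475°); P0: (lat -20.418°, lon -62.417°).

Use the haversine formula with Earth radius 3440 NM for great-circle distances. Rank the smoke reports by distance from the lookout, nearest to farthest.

Distances from the lookout:
P2 (lat -15.845°, lon -63.727°): 47.7 NM
P0 (lat -20.418°, lon -62.417°): 246.4 NM
P1 (lat -19.431°, lon -67.475°): 261.6 NM

P2, P0, P1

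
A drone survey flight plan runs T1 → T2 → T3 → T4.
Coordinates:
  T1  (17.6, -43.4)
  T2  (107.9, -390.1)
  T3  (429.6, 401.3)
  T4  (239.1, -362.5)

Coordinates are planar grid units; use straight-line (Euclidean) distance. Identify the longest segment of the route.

T2–T3

Leg distances:
T1→T2: 358.3
T2→T3: 854.3
T3→T4: 787.2
The longest leg is T2–T3 at 854.3.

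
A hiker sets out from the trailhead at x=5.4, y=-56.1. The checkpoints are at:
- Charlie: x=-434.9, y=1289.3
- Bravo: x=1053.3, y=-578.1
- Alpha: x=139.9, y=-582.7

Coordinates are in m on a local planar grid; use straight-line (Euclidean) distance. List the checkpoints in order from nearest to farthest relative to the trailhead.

Alpha, Bravo, Charlie

Distances from the trailhead:
Alpha x=139.9, y=-582.7: 543.5 m
Bravo x=1053.3, y=-578.1: 1170.7 m
Charlie x=-434.9, y=1289.3: 1415.6 m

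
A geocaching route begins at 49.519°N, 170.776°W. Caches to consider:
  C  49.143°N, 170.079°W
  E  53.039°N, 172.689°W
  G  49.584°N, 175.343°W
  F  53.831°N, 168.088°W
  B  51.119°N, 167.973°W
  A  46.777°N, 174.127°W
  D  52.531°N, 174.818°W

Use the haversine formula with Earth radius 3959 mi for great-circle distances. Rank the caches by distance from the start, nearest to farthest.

C, B, G, A, E, D, F

Distances from the start:
C 49.143°N, 170.079°W: 40.7 mi
B 51.119°N, 167.973°W: 165.9 mi
G 49.584°N, 175.343°W: 204.7 mi
A 46.777°N, 174.127°W: 244.4 mi
E 53.039°N, 172.689°W: 256.9 mi
D 52.531°N, 174.818°W: 272.3 mi
F 53.831°N, 168.088°W: 319.4 mi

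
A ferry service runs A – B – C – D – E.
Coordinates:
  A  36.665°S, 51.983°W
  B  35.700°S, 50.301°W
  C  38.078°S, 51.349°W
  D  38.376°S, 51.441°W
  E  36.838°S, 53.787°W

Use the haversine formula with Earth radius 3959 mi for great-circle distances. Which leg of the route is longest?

Leg distances:
A→B: 115.1 mi
B→C: 174.2 mi
C→D: 21.2 mi
D→E: 166.7 mi
The longest leg is B–C at 174.2 mi.

B–C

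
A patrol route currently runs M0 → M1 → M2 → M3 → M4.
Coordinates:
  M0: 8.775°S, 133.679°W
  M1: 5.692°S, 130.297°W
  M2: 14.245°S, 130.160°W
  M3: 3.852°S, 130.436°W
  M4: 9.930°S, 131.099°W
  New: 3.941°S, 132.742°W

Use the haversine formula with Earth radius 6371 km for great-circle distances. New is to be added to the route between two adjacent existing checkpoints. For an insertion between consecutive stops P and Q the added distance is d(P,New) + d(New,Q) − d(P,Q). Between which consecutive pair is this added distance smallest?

between M3 and M4

Added distance for inserting New between each consecutive pair:
M0–M1: 374.4 km
M1–M2: 562.6 km
M2–M3: 280.2 km
M3–M4: 266.4 km
Smallest added distance is 266.4 km, inserting between M3 and M4.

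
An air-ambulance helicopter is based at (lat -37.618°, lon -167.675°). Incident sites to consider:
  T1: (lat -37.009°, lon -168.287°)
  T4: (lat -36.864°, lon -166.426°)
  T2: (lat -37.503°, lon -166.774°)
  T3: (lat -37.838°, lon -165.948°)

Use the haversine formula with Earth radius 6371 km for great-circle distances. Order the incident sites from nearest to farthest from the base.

Distance from the base at (lat -37.618°, lon -167.675°) to each:
T2 (lat -37.503°, lon -166.774°): 80.4 km
T1 (lat -37.009°, lon -168.287°): 86.7 km
T4 (lat -36.864°, lon -166.426°): 138.8 km
T3 (lat -37.838°, lon -165.948°): 153.8 km

T2, T1, T4, T3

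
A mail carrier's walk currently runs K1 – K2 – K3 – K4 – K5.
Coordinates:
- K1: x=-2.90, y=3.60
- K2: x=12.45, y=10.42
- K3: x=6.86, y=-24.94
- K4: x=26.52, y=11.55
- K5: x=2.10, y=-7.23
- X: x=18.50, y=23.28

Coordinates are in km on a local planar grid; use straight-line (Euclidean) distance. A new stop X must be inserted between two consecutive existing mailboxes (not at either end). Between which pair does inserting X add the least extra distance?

between K4 and K5

Added distance for inserting X between each consecutive pair:
K1–K2: 26.5 km
K2–K3: 28.0 km
K3–K4: 22.4 km
K4–K5: 18.0 km
Smallest added distance is 18.0 km, inserting between K4 and K5.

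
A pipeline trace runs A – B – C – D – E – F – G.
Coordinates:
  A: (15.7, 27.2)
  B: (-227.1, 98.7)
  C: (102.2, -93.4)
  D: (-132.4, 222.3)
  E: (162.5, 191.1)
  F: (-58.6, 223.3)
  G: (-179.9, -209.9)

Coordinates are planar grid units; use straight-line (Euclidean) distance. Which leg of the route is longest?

F–G

Leg distances:
A→B: 253.1
B→C: 381.2
C→D: 393.3
D→E: 296.5
E→F: 223.4
F→G: 449.9
The longest leg is F–G at 449.9.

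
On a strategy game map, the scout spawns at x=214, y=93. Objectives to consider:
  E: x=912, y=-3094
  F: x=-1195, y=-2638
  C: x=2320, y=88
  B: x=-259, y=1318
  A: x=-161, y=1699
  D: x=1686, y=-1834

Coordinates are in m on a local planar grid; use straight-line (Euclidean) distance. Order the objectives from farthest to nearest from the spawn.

E, F, D, C, A, B

Distances from the spawn:
E x=912, y=-3094: 3262.5 m
F x=-1195, y=-2638: 3073.1 m
D x=1686, y=-1834: 2424.9 m
C x=2320, y=88: 2106.0 m
A x=-161, y=1699: 1649.2 m
B x=-259, y=1318: 1313.1 m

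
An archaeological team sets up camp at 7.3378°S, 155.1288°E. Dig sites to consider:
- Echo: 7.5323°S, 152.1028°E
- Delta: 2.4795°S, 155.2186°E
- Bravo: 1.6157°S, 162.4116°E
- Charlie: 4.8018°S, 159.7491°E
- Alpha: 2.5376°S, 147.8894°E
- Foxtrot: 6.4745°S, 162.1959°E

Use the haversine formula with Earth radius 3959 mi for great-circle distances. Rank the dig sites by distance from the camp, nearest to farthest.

Computing each great-circle distance from 7.3378°S, 155.1288°E:
Echo 7.5323°S, 152.1028°E: 207.8 mi
Delta 2.4795°S, 155.2186°E: 335.8 mi
Charlie 4.8018°S, 159.7491°E: 362.6 mi
Foxtrot 6.4745°S, 162.1959°E: 488.4 mi
Alpha 2.5376°S, 147.8894°E: 598.5 mi
Bravo 1.6157°S, 162.4116°E: 638.6 mi

Echo, Delta, Charlie, Foxtrot, Alpha, Bravo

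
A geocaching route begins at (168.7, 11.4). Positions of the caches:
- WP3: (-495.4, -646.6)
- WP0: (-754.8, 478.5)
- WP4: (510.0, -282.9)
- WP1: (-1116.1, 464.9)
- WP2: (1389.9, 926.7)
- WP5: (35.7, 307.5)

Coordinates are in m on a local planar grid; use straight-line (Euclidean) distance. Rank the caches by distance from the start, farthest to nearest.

WP2, WP1, WP0, WP3, WP4, WP5

Distance from the start at (168.7, 11.4) to each:
WP2 (1389.9, 926.7): 1526.1 m
WP1 (-1116.1, 464.9): 1362.5 m
WP0 (-754.8, 478.5): 1034.9 m
WP3 (-495.4, -646.6): 934.9 m
WP4 (510.0, -282.9): 450.7 m
WP5 (35.7, 307.5): 324.6 m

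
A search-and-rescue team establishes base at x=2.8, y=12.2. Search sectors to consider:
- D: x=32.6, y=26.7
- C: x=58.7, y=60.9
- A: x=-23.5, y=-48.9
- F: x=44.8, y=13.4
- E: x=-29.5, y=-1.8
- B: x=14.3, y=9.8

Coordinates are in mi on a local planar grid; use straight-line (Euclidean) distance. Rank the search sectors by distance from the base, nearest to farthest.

Computing each straight-line distance from x=2.8, y=12.2:
B x=14.3, y=9.8: 11.7 mi
D x=32.6, y=26.7: 33.1 mi
E x=-29.5, y=-1.8: 35.2 mi
F x=44.8, y=13.4: 42.0 mi
A x=-23.5, y=-48.9: 66.5 mi
C x=58.7, y=60.9: 74.1 mi

B, D, E, F, A, C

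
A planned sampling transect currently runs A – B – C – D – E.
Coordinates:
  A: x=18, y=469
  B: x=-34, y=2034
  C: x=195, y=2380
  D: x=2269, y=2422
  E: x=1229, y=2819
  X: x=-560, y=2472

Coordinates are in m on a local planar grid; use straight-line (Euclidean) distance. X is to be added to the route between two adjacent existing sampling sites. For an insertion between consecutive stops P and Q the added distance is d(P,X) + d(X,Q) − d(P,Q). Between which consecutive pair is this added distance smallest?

Added distance for inserting X between each consecutive pair:
A–B: 1203.4 m
B–C: 1030.2 m
C–D: 1515.6 m
D–E: 3538.6 m
Smallest added distance is 1030.2 m, inserting between B and C.

between B and C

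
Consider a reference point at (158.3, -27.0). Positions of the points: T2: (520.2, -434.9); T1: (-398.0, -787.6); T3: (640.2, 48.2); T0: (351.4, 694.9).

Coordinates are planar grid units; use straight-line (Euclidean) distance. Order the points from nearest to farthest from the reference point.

T3, T2, T0, T1

Distance from the reference point at (158.3, -27.0) to each:
T3 (640.2, 48.2): 487.7
T2 (520.2, -434.9): 545.3
T0 (351.4, 694.9): 747.3
T1 (-398.0, -787.6): 942.3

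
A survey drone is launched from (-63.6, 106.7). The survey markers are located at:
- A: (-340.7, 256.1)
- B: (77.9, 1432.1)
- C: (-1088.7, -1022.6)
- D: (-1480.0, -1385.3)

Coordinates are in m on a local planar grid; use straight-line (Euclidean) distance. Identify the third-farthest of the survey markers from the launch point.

B

Distances from the launch point ((-63.6, 106.7)):
D: 2057.2 m
C: 1525.2 m
B: 1332.9 m
A: 314.8 m
The third-farthest is B at 1332.9 m.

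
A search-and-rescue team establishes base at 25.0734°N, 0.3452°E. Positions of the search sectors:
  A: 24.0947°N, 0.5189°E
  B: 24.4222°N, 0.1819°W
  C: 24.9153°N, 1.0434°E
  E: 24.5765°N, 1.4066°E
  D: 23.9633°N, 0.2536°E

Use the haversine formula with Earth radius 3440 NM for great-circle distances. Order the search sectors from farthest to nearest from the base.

Computing each great-circle distance from 25.0734°N, 0.3452°E:
D 23.9633°N, 0.2536°E: 66.8 NM
E 24.5765°N, 1.4066°E: 65.1 NM
A 24.0947°N, 0.5189°E: 59.5 NM
B 24.4222°N, 0.1819°W: 48.5 NM
C 24.9153°N, 1.0434°E: 39.2 NM

D, E, A, B, C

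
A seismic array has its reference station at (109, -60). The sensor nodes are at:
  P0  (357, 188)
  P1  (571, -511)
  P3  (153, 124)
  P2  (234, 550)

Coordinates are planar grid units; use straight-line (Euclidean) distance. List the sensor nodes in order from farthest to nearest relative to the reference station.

Distances from the reference station:
P1 (571, -511): 645.6
P2 (234, 550): 622.7
P0 (357, 188): 350.7
P3 (153, 124): 189.2

P1, P2, P0, P3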